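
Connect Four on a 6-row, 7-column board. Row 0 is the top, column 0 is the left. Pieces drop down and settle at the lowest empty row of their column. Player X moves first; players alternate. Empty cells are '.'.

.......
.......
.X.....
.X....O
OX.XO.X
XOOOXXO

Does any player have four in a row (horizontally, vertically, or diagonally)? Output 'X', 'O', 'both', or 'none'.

none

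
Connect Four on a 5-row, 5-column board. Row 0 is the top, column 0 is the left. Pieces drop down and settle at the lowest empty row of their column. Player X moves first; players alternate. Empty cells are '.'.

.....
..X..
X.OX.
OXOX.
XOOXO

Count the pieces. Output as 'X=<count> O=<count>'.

X=7 O=6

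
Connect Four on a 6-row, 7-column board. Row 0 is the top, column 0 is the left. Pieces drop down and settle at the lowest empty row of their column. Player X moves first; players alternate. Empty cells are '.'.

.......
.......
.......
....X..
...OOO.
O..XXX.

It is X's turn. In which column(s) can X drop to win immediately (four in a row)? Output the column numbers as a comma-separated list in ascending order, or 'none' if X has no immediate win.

Answer: 2,6

Derivation:
col 0: drop X → no win
col 1: drop X → no win
col 2: drop X → WIN!
col 3: drop X → no win
col 4: drop X → no win
col 5: drop X → no win
col 6: drop X → WIN!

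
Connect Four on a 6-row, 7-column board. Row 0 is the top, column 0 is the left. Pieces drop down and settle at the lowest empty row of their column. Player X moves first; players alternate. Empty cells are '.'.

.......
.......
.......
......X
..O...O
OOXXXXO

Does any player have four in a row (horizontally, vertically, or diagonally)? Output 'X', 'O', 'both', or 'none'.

X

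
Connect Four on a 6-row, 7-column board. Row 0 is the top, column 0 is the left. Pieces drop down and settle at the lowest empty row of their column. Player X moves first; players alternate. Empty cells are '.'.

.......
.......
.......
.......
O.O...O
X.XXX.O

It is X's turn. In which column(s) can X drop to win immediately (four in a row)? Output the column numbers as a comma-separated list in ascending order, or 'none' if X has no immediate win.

Answer: 1,5

Derivation:
col 0: drop X → no win
col 1: drop X → WIN!
col 2: drop X → no win
col 3: drop X → no win
col 4: drop X → no win
col 5: drop X → WIN!
col 6: drop X → no win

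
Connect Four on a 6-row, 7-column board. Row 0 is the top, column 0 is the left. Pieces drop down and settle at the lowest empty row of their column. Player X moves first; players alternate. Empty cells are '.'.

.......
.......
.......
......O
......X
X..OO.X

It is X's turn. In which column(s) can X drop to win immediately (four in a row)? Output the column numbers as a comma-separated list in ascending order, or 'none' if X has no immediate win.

col 0: drop X → no win
col 1: drop X → no win
col 2: drop X → no win
col 3: drop X → no win
col 4: drop X → no win
col 5: drop X → no win
col 6: drop X → no win

Answer: none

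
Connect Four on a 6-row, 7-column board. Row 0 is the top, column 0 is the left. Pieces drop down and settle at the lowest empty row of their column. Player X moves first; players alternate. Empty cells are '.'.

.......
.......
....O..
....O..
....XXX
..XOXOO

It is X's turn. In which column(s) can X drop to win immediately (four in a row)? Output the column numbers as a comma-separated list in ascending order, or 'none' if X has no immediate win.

Answer: 3

Derivation:
col 0: drop X → no win
col 1: drop X → no win
col 2: drop X → no win
col 3: drop X → WIN!
col 4: drop X → no win
col 5: drop X → no win
col 6: drop X → no win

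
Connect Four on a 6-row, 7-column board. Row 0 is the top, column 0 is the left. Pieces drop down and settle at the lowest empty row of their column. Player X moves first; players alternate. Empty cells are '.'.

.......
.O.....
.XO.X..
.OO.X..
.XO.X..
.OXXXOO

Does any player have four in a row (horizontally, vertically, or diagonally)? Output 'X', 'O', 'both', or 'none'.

X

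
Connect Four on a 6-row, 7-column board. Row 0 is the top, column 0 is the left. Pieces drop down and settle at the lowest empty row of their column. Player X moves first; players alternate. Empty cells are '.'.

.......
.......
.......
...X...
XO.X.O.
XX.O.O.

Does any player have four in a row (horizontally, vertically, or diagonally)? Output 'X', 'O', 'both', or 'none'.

none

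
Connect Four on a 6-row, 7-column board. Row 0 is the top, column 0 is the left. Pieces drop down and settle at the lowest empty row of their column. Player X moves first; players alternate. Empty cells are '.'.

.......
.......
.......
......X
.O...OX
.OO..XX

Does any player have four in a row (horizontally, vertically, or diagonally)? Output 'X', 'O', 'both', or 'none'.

none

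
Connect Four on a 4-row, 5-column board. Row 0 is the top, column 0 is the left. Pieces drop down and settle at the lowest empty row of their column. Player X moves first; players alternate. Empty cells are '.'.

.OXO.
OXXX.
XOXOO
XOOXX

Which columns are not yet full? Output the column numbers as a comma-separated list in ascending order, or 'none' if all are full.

col 0: top cell = '.' → open
col 1: top cell = 'O' → FULL
col 2: top cell = 'X' → FULL
col 3: top cell = 'O' → FULL
col 4: top cell = '.' → open

Answer: 0,4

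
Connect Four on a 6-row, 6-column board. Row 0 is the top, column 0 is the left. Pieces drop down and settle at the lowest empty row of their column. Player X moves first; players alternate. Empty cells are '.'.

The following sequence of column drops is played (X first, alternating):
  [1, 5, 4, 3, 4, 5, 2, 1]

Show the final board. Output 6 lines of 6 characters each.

Move 1: X drops in col 1, lands at row 5
Move 2: O drops in col 5, lands at row 5
Move 3: X drops in col 4, lands at row 5
Move 4: O drops in col 3, lands at row 5
Move 5: X drops in col 4, lands at row 4
Move 6: O drops in col 5, lands at row 4
Move 7: X drops in col 2, lands at row 5
Move 8: O drops in col 1, lands at row 4

Answer: ......
......
......
......
.O..XO
.XXOXO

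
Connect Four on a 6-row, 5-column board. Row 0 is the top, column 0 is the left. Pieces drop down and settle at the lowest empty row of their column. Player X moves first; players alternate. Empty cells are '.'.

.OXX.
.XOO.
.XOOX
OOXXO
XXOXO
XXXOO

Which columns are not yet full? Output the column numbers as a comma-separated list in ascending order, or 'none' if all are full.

Answer: 0,4

Derivation:
col 0: top cell = '.' → open
col 1: top cell = 'O' → FULL
col 2: top cell = 'X' → FULL
col 3: top cell = 'X' → FULL
col 4: top cell = '.' → open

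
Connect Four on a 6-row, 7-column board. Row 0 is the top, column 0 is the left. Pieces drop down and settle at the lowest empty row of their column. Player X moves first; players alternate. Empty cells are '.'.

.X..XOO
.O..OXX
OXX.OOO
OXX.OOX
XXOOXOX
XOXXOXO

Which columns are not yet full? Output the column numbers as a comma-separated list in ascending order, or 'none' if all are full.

Answer: 0,2,3

Derivation:
col 0: top cell = '.' → open
col 1: top cell = 'X' → FULL
col 2: top cell = '.' → open
col 3: top cell = '.' → open
col 4: top cell = 'X' → FULL
col 5: top cell = 'O' → FULL
col 6: top cell = 'O' → FULL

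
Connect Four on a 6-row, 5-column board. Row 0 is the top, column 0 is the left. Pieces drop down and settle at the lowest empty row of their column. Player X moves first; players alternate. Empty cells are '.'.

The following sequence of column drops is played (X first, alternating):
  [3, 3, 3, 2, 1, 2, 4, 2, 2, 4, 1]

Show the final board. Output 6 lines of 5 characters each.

Answer: .....
.....
..X..
..OX.
.XOOO
.XOXX

Derivation:
Move 1: X drops in col 3, lands at row 5
Move 2: O drops in col 3, lands at row 4
Move 3: X drops in col 3, lands at row 3
Move 4: O drops in col 2, lands at row 5
Move 5: X drops in col 1, lands at row 5
Move 6: O drops in col 2, lands at row 4
Move 7: X drops in col 4, lands at row 5
Move 8: O drops in col 2, lands at row 3
Move 9: X drops in col 2, lands at row 2
Move 10: O drops in col 4, lands at row 4
Move 11: X drops in col 1, lands at row 4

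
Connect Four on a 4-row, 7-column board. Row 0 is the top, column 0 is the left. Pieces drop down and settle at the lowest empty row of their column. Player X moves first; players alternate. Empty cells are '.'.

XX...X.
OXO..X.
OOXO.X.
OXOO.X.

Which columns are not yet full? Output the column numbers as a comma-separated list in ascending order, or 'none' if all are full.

col 0: top cell = 'X' → FULL
col 1: top cell = 'X' → FULL
col 2: top cell = '.' → open
col 3: top cell = '.' → open
col 4: top cell = '.' → open
col 5: top cell = 'X' → FULL
col 6: top cell = '.' → open

Answer: 2,3,4,6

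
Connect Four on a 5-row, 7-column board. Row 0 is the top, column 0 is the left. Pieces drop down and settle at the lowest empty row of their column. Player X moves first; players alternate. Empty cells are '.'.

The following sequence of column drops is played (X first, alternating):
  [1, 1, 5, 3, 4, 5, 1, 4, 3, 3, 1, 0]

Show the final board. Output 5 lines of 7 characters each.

Move 1: X drops in col 1, lands at row 4
Move 2: O drops in col 1, lands at row 3
Move 3: X drops in col 5, lands at row 4
Move 4: O drops in col 3, lands at row 4
Move 5: X drops in col 4, lands at row 4
Move 6: O drops in col 5, lands at row 3
Move 7: X drops in col 1, lands at row 2
Move 8: O drops in col 4, lands at row 3
Move 9: X drops in col 3, lands at row 3
Move 10: O drops in col 3, lands at row 2
Move 11: X drops in col 1, lands at row 1
Move 12: O drops in col 0, lands at row 4

Answer: .......
.X.....
.X.O...
.O.XOO.
OX.OXX.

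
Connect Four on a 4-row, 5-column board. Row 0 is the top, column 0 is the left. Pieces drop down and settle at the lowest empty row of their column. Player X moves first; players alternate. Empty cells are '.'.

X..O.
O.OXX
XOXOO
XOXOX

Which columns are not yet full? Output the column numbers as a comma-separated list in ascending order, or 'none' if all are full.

Answer: 1,2,4

Derivation:
col 0: top cell = 'X' → FULL
col 1: top cell = '.' → open
col 2: top cell = '.' → open
col 3: top cell = 'O' → FULL
col 4: top cell = '.' → open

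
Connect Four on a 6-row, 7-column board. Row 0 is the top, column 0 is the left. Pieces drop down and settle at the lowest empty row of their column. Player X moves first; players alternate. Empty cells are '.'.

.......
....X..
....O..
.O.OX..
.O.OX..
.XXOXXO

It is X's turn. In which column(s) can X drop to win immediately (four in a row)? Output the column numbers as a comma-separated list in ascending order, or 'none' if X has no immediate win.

col 0: drop X → no win
col 1: drop X → no win
col 2: drop X → no win
col 3: drop X → no win
col 4: drop X → no win
col 5: drop X → no win
col 6: drop X → no win

Answer: none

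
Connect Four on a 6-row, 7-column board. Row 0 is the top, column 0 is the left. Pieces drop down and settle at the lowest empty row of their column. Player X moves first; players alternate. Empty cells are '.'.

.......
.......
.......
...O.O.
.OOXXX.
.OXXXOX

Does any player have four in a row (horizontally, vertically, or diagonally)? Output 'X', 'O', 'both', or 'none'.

none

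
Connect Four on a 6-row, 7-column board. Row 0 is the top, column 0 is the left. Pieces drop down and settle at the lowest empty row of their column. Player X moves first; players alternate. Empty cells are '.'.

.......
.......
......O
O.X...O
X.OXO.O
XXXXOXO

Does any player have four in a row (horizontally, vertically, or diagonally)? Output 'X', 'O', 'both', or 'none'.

both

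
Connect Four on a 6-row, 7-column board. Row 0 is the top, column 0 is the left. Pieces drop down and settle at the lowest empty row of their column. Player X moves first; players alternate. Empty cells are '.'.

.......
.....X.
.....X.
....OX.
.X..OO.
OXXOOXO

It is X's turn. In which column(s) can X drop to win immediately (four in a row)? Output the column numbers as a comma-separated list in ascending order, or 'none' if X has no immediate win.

col 0: drop X → no win
col 1: drop X → no win
col 2: drop X → no win
col 3: drop X → no win
col 4: drop X → no win
col 5: drop X → WIN!
col 6: drop X → no win

Answer: 5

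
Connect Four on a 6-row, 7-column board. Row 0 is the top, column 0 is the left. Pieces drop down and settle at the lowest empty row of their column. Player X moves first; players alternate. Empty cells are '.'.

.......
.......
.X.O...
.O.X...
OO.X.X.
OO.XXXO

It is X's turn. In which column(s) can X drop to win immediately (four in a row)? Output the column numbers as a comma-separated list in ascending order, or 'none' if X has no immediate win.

col 0: drop X → no win
col 1: drop X → no win
col 2: drop X → WIN!
col 3: drop X → no win
col 4: drop X → no win
col 5: drop X → no win
col 6: drop X → no win

Answer: 2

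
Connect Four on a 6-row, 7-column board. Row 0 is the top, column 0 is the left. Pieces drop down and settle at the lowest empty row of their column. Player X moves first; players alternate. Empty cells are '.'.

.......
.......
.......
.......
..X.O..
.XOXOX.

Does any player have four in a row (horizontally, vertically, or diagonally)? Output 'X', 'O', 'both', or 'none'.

none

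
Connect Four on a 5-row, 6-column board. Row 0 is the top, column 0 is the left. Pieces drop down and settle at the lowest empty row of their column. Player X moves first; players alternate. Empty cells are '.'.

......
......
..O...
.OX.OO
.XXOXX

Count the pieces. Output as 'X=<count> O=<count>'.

X=5 O=5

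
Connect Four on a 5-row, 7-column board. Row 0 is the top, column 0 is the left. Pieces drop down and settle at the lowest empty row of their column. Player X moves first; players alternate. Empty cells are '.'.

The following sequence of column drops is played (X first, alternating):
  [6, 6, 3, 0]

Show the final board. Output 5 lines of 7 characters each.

Move 1: X drops in col 6, lands at row 4
Move 2: O drops in col 6, lands at row 3
Move 3: X drops in col 3, lands at row 4
Move 4: O drops in col 0, lands at row 4

Answer: .......
.......
.......
......O
O..X..X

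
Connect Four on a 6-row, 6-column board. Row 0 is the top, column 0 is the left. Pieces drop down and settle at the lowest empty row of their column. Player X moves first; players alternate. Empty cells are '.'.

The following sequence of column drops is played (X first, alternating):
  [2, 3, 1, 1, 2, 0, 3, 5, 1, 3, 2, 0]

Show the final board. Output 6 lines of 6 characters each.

Answer: ......
......
......
.XXO..
OOXX..
OXXO.O

Derivation:
Move 1: X drops in col 2, lands at row 5
Move 2: O drops in col 3, lands at row 5
Move 3: X drops in col 1, lands at row 5
Move 4: O drops in col 1, lands at row 4
Move 5: X drops in col 2, lands at row 4
Move 6: O drops in col 0, lands at row 5
Move 7: X drops in col 3, lands at row 4
Move 8: O drops in col 5, lands at row 5
Move 9: X drops in col 1, lands at row 3
Move 10: O drops in col 3, lands at row 3
Move 11: X drops in col 2, lands at row 3
Move 12: O drops in col 0, lands at row 4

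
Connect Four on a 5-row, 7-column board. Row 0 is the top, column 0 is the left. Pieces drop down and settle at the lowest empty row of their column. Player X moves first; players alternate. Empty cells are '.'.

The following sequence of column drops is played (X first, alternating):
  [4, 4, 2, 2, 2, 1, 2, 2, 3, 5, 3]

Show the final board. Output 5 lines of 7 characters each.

Move 1: X drops in col 4, lands at row 4
Move 2: O drops in col 4, lands at row 3
Move 3: X drops in col 2, lands at row 4
Move 4: O drops in col 2, lands at row 3
Move 5: X drops in col 2, lands at row 2
Move 6: O drops in col 1, lands at row 4
Move 7: X drops in col 2, lands at row 1
Move 8: O drops in col 2, lands at row 0
Move 9: X drops in col 3, lands at row 4
Move 10: O drops in col 5, lands at row 4
Move 11: X drops in col 3, lands at row 3

Answer: ..O....
..X....
..X....
..OXO..
.OXXXO.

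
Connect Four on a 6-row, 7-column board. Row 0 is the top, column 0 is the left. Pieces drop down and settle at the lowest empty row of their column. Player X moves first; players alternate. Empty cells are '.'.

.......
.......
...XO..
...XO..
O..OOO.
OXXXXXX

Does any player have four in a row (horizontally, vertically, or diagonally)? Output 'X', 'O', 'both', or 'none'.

X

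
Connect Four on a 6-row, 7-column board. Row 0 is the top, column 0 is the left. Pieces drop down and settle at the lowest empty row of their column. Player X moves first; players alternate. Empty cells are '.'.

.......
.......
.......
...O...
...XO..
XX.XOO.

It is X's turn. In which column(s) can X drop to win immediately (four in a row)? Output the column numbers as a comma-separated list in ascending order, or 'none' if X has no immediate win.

col 0: drop X → no win
col 1: drop X → no win
col 2: drop X → WIN!
col 3: drop X → no win
col 4: drop X → no win
col 5: drop X → no win
col 6: drop X → no win

Answer: 2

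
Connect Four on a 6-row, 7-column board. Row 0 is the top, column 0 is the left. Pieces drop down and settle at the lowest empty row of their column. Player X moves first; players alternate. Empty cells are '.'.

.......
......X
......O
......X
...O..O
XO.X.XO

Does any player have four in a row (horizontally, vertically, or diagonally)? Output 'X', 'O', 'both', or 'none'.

none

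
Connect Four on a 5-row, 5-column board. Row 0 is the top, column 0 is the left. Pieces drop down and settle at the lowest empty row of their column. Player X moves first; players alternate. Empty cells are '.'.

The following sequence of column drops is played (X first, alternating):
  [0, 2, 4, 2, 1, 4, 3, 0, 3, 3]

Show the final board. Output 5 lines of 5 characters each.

Answer: .....
.....
...O.
O.OXO
XXOXX

Derivation:
Move 1: X drops in col 0, lands at row 4
Move 2: O drops in col 2, lands at row 4
Move 3: X drops in col 4, lands at row 4
Move 4: O drops in col 2, lands at row 3
Move 5: X drops in col 1, lands at row 4
Move 6: O drops in col 4, lands at row 3
Move 7: X drops in col 3, lands at row 4
Move 8: O drops in col 0, lands at row 3
Move 9: X drops in col 3, lands at row 3
Move 10: O drops in col 3, lands at row 2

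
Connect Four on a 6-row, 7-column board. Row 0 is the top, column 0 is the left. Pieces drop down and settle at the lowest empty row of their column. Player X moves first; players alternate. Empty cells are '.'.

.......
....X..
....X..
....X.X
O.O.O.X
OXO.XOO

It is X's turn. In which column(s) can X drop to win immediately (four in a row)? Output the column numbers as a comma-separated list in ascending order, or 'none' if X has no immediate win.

col 0: drop X → no win
col 1: drop X → no win
col 2: drop X → no win
col 3: drop X → no win
col 4: drop X → WIN!
col 5: drop X → no win
col 6: drop X → no win

Answer: 4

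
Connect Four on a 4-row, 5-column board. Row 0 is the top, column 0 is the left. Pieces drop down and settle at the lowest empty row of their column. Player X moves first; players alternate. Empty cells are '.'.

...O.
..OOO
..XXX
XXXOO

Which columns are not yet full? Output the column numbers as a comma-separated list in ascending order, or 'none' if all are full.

Answer: 0,1,2,4

Derivation:
col 0: top cell = '.' → open
col 1: top cell = '.' → open
col 2: top cell = '.' → open
col 3: top cell = 'O' → FULL
col 4: top cell = '.' → open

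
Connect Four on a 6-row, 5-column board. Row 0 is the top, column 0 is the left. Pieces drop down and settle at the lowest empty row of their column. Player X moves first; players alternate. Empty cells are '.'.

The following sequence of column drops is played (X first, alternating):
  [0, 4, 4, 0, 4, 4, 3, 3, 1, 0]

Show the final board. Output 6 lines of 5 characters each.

Answer: .....
.....
....O
O...X
O..OX
XX.XO

Derivation:
Move 1: X drops in col 0, lands at row 5
Move 2: O drops in col 4, lands at row 5
Move 3: X drops in col 4, lands at row 4
Move 4: O drops in col 0, lands at row 4
Move 5: X drops in col 4, lands at row 3
Move 6: O drops in col 4, lands at row 2
Move 7: X drops in col 3, lands at row 5
Move 8: O drops in col 3, lands at row 4
Move 9: X drops in col 1, lands at row 5
Move 10: O drops in col 0, lands at row 3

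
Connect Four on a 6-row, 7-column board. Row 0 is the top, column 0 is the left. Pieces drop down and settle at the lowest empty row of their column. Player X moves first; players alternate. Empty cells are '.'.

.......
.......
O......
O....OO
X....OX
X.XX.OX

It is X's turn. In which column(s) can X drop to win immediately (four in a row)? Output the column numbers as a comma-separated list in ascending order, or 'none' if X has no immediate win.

Answer: 1

Derivation:
col 0: drop X → no win
col 1: drop X → WIN!
col 2: drop X → no win
col 3: drop X → no win
col 4: drop X → no win
col 5: drop X → no win
col 6: drop X → no win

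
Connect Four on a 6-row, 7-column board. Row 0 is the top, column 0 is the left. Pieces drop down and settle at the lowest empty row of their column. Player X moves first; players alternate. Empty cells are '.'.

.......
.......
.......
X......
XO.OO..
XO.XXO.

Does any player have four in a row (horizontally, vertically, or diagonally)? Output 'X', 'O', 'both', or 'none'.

none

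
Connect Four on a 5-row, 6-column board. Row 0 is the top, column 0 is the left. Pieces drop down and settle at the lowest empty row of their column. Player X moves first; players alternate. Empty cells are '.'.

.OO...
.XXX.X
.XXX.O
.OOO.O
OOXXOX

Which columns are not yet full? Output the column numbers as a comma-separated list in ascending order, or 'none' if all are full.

col 0: top cell = '.' → open
col 1: top cell = 'O' → FULL
col 2: top cell = 'O' → FULL
col 3: top cell = '.' → open
col 4: top cell = '.' → open
col 5: top cell = '.' → open

Answer: 0,3,4,5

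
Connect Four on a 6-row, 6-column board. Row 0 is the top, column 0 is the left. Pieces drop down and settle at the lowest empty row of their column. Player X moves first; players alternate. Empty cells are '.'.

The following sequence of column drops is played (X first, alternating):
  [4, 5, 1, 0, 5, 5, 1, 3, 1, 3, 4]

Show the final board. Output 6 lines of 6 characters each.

Move 1: X drops in col 4, lands at row 5
Move 2: O drops in col 5, lands at row 5
Move 3: X drops in col 1, lands at row 5
Move 4: O drops in col 0, lands at row 5
Move 5: X drops in col 5, lands at row 4
Move 6: O drops in col 5, lands at row 3
Move 7: X drops in col 1, lands at row 4
Move 8: O drops in col 3, lands at row 5
Move 9: X drops in col 1, lands at row 3
Move 10: O drops in col 3, lands at row 4
Move 11: X drops in col 4, lands at row 4

Answer: ......
......
......
.X...O
.X.OXX
OX.OXO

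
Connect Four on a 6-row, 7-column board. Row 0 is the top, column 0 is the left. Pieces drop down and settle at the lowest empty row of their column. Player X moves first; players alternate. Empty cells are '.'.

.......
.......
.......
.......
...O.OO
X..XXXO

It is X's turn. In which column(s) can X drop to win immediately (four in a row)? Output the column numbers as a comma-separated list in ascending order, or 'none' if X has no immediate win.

Answer: 2

Derivation:
col 0: drop X → no win
col 1: drop X → no win
col 2: drop X → WIN!
col 3: drop X → no win
col 4: drop X → no win
col 5: drop X → no win
col 6: drop X → no win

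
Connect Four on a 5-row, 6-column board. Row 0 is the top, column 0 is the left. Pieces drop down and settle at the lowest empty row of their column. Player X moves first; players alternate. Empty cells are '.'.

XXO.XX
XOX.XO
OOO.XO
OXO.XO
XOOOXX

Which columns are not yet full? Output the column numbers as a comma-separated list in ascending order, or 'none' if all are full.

Answer: 3

Derivation:
col 0: top cell = 'X' → FULL
col 1: top cell = 'X' → FULL
col 2: top cell = 'O' → FULL
col 3: top cell = '.' → open
col 4: top cell = 'X' → FULL
col 5: top cell = 'X' → FULL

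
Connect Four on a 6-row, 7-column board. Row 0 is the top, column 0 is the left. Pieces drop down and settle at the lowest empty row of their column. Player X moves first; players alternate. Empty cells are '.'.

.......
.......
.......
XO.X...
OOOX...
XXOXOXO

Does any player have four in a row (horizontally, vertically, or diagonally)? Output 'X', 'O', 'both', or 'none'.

none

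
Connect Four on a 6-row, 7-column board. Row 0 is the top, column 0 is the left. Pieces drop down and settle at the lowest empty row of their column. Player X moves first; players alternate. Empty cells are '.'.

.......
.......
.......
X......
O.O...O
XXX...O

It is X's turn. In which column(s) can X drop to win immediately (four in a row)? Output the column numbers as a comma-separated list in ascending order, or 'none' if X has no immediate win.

col 0: drop X → no win
col 1: drop X → no win
col 2: drop X → no win
col 3: drop X → WIN!
col 4: drop X → no win
col 5: drop X → no win
col 6: drop X → no win

Answer: 3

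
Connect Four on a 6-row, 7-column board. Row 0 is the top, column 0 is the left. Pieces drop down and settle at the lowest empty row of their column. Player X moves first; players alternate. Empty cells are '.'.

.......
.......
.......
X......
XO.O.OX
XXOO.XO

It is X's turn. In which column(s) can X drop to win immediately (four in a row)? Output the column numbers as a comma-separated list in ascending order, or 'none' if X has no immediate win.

col 0: drop X → WIN!
col 1: drop X → no win
col 2: drop X → no win
col 3: drop X → no win
col 4: drop X → no win
col 5: drop X → no win
col 6: drop X → no win

Answer: 0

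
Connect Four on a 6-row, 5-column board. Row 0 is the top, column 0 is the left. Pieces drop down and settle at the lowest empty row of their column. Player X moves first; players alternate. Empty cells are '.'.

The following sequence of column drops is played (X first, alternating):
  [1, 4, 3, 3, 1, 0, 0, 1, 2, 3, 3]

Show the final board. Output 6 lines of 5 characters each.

Answer: .....
.....
...X.
.O.O.
XX.O.
OXXXO

Derivation:
Move 1: X drops in col 1, lands at row 5
Move 2: O drops in col 4, lands at row 5
Move 3: X drops in col 3, lands at row 5
Move 4: O drops in col 3, lands at row 4
Move 5: X drops in col 1, lands at row 4
Move 6: O drops in col 0, lands at row 5
Move 7: X drops in col 0, lands at row 4
Move 8: O drops in col 1, lands at row 3
Move 9: X drops in col 2, lands at row 5
Move 10: O drops in col 3, lands at row 3
Move 11: X drops in col 3, lands at row 2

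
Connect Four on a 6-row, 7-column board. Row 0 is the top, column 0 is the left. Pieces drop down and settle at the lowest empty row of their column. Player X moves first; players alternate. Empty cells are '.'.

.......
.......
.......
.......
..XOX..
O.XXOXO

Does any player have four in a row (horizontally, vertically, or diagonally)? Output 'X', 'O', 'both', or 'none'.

none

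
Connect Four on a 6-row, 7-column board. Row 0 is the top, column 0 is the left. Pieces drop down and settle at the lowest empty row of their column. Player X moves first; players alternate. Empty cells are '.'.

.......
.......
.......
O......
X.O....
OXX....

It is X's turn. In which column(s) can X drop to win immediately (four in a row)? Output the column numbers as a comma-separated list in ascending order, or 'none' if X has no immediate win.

Answer: none

Derivation:
col 0: drop X → no win
col 1: drop X → no win
col 2: drop X → no win
col 3: drop X → no win
col 4: drop X → no win
col 5: drop X → no win
col 6: drop X → no win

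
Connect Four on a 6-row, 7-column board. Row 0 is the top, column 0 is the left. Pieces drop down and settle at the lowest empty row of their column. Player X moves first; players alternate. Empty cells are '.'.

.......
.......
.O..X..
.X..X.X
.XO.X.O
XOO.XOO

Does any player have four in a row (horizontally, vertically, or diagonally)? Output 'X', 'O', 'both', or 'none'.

X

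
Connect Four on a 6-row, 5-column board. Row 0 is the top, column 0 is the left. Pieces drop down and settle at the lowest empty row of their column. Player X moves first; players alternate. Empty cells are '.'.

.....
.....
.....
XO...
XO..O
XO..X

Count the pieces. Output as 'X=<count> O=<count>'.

X=4 O=4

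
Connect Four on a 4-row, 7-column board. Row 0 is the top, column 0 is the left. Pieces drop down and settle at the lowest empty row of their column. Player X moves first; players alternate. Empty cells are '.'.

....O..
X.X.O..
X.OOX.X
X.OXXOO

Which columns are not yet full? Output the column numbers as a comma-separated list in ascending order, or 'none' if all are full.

col 0: top cell = '.' → open
col 1: top cell = '.' → open
col 2: top cell = '.' → open
col 3: top cell = '.' → open
col 4: top cell = 'O' → FULL
col 5: top cell = '.' → open
col 6: top cell = '.' → open

Answer: 0,1,2,3,5,6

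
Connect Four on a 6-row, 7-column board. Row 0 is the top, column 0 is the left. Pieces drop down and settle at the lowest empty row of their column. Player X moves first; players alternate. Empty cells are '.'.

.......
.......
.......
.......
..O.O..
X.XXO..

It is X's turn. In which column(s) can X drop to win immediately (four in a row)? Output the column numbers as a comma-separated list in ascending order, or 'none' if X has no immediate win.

Answer: 1

Derivation:
col 0: drop X → no win
col 1: drop X → WIN!
col 2: drop X → no win
col 3: drop X → no win
col 4: drop X → no win
col 5: drop X → no win
col 6: drop X → no win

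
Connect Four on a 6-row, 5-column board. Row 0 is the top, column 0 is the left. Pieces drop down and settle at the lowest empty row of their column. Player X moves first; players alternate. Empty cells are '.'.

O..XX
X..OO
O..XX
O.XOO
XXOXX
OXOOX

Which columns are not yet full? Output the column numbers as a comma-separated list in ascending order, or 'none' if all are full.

Answer: 1,2

Derivation:
col 0: top cell = 'O' → FULL
col 1: top cell = '.' → open
col 2: top cell = '.' → open
col 3: top cell = 'X' → FULL
col 4: top cell = 'X' → FULL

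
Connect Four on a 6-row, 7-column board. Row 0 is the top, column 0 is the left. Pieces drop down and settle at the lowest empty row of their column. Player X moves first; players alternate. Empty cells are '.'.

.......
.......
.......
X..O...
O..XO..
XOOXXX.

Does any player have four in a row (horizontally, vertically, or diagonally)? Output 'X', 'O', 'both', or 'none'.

none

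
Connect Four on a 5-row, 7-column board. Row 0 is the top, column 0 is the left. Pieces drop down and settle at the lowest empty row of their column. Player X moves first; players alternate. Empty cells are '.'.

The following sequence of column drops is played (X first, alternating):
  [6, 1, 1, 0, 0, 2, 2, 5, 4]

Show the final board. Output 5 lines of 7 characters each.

Answer: .......
.......
.......
XXX....
OOO.XOX

Derivation:
Move 1: X drops in col 6, lands at row 4
Move 2: O drops in col 1, lands at row 4
Move 3: X drops in col 1, lands at row 3
Move 4: O drops in col 0, lands at row 4
Move 5: X drops in col 0, lands at row 3
Move 6: O drops in col 2, lands at row 4
Move 7: X drops in col 2, lands at row 3
Move 8: O drops in col 5, lands at row 4
Move 9: X drops in col 4, lands at row 4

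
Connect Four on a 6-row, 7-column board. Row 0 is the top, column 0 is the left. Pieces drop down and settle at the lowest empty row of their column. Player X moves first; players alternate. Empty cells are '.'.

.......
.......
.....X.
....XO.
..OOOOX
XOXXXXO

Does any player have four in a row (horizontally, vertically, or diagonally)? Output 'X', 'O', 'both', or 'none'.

both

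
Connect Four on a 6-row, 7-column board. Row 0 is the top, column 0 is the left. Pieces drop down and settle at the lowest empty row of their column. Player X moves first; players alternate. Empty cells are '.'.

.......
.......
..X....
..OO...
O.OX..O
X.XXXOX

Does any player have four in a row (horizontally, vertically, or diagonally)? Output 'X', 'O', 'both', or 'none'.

none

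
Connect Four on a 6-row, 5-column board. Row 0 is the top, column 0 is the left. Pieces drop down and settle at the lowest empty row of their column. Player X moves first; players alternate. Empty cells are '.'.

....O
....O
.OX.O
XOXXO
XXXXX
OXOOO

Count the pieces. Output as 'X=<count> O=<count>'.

X=10 O=10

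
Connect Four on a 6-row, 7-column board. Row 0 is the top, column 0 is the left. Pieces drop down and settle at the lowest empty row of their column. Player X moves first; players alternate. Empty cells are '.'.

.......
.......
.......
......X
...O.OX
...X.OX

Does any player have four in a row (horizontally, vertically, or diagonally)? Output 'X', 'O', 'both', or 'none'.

none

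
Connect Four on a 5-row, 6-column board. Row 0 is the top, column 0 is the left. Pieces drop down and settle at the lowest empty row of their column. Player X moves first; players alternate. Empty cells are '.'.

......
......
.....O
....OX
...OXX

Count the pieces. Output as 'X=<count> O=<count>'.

X=3 O=3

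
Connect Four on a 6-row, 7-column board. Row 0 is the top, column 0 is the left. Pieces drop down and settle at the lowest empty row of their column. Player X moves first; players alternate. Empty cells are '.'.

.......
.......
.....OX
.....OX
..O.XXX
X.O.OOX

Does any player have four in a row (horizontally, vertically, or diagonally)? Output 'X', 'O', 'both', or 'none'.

X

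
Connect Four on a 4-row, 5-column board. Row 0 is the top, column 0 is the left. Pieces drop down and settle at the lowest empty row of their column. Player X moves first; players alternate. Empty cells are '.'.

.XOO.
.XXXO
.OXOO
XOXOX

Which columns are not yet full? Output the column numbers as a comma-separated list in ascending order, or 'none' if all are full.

Answer: 0,4

Derivation:
col 0: top cell = '.' → open
col 1: top cell = 'X' → FULL
col 2: top cell = 'O' → FULL
col 3: top cell = 'O' → FULL
col 4: top cell = '.' → open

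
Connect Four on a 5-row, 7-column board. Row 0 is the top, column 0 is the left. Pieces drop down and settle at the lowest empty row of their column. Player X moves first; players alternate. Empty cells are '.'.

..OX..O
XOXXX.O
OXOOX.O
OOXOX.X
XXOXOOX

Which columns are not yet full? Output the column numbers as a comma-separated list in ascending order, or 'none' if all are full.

col 0: top cell = '.' → open
col 1: top cell = '.' → open
col 2: top cell = 'O' → FULL
col 3: top cell = 'X' → FULL
col 4: top cell = '.' → open
col 5: top cell = '.' → open
col 6: top cell = 'O' → FULL

Answer: 0,1,4,5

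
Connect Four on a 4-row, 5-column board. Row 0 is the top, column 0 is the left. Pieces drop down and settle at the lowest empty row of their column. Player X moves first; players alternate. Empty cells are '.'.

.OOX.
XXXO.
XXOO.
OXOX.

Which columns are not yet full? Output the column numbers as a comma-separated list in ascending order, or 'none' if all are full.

Answer: 0,4

Derivation:
col 0: top cell = '.' → open
col 1: top cell = 'O' → FULL
col 2: top cell = 'O' → FULL
col 3: top cell = 'X' → FULL
col 4: top cell = '.' → open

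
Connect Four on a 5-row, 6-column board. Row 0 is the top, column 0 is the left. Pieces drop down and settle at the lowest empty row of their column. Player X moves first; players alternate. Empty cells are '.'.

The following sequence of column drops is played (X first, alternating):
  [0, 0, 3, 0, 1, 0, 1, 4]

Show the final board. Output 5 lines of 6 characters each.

Move 1: X drops in col 0, lands at row 4
Move 2: O drops in col 0, lands at row 3
Move 3: X drops in col 3, lands at row 4
Move 4: O drops in col 0, lands at row 2
Move 5: X drops in col 1, lands at row 4
Move 6: O drops in col 0, lands at row 1
Move 7: X drops in col 1, lands at row 3
Move 8: O drops in col 4, lands at row 4

Answer: ......
O.....
O.....
OX....
XX.XO.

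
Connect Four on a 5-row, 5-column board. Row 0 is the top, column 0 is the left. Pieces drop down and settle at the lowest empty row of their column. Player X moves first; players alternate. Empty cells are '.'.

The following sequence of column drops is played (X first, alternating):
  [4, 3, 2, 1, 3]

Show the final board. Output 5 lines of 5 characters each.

Answer: .....
.....
.....
...X.
.OXOX

Derivation:
Move 1: X drops in col 4, lands at row 4
Move 2: O drops in col 3, lands at row 4
Move 3: X drops in col 2, lands at row 4
Move 4: O drops in col 1, lands at row 4
Move 5: X drops in col 3, lands at row 3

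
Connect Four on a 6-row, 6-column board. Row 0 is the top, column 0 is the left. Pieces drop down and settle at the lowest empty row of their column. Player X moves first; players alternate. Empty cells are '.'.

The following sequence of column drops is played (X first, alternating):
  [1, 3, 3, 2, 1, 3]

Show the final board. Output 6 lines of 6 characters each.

Answer: ......
......
......
...O..
.X.X..
.XOO..

Derivation:
Move 1: X drops in col 1, lands at row 5
Move 2: O drops in col 3, lands at row 5
Move 3: X drops in col 3, lands at row 4
Move 4: O drops in col 2, lands at row 5
Move 5: X drops in col 1, lands at row 4
Move 6: O drops in col 3, lands at row 3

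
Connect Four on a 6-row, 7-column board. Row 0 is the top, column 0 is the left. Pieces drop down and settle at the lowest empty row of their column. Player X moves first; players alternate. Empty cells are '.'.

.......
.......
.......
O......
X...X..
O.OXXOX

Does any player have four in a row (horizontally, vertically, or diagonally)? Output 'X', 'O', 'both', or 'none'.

none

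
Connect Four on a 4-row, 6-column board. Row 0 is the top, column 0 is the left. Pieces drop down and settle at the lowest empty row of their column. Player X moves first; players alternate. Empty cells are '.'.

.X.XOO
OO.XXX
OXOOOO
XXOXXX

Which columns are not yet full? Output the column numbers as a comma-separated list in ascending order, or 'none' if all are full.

col 0: top cell = '.' → open
col 1: top cell = 'X' → FULL
col 2: top cell = '.' → open
col 3: top cell = 'X' → FULL
col 4: top cell = 'O' → FULL
col 5: top cell = 'O' → FULL

Answer: 0,2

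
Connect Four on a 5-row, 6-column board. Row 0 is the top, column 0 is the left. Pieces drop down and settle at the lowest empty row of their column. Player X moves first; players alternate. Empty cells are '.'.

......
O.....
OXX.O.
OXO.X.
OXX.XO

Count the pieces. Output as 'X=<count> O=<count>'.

X=7 O=7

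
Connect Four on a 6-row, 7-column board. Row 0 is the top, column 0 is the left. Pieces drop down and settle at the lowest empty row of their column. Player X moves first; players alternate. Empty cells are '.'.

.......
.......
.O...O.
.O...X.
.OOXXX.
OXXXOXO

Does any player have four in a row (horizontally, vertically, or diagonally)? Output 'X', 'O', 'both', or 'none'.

none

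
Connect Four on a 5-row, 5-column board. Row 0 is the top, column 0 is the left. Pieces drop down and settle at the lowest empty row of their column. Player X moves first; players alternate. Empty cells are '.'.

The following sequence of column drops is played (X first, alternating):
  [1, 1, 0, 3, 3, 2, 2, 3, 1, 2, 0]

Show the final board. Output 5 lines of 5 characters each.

Move 1: X drops in col 1, lands at row 4
Move 2: O drops in col 1, lands at row 3
Move 3: X drops in col 0, lands at row 4
Move 4: O drops in col 3, lands at row 4
Move 5: X drops in col 3, lands at row 3
Move 6: O drops in col 2, lands at row 4
Move 7: X drops in col 2, lands at row 3
Move 8: O drops in col 3, lands at row 2
Move 9: X drops in col 1, lands at row 2
Move 10: O drops in col 2, lands at row 2
Move 11: X drops in col 0, lands at row 3

Answer: .....
.....
.XOO.
XOXX.
XXOO.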